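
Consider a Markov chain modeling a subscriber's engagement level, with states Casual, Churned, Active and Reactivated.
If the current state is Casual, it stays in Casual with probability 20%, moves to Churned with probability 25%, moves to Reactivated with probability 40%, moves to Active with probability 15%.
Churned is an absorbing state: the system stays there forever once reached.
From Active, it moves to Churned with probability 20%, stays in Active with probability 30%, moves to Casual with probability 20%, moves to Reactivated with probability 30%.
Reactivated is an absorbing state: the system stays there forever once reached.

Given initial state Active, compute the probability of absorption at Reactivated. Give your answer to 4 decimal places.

0.6038

Let h(s) be the probability of absorption at Reactivated starting from transient state s. Then h(Reactivated) = 1 and h(Churned) = 0. By first-step analysis:
h(Casual) = 0.2·h(Casual) + 0.25·0 + 0.15·h(Active) + 0.4·1
h(Active) = 0.2·h(Casual) + 0.2·0 + 0.3·h(Active) + 0.3·1
Solving: h(Casual) = 0.6132, h(Active) = 0.6038.
Starting from Active, the probability is 0.6038.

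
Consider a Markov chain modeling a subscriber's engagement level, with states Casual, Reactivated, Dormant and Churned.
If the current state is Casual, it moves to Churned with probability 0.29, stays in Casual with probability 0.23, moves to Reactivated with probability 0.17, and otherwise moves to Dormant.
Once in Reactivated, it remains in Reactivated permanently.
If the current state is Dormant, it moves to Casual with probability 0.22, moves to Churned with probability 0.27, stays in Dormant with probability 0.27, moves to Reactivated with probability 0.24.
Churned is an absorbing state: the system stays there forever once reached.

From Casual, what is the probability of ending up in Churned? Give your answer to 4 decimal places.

Let h(s) be the probability of absorption at Churned starting from transient state s. Then h(Churned) = 1 and h(Reactivated) = 0. By first-step analysis:
h(Casual) = 0.23·h(Casual) + 0.17·0 + 0.31·h(Dormant) + 0.29·1
h(Dormant) = 0.22·h(Casual) + 0.24·0 + 0.27·h(Dormant) + 0.27·1
Solving: h(Casual) = 0.5981, h(Dormant) = 0.5501.
Starting from Casual, the probability is 0.5981.

0.5981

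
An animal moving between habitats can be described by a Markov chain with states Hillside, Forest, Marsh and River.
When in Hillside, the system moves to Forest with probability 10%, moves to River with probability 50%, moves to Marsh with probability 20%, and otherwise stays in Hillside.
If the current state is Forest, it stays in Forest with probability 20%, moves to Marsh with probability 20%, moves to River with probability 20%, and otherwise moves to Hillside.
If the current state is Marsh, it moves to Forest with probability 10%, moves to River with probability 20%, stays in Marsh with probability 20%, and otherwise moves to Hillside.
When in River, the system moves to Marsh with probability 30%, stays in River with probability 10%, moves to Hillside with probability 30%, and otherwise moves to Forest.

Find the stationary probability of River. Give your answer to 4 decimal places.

Let the stationary distribution be π with π = πP and π_1 + π_2 + π_3 + π_4 = 1.
π_1 = 0.2·π_1 + 0.4·π_2 + 0.5·π_3 + 0.3·π_4
π_2 = 0.1·π_1 + 0.2·π_2 + 0.1·π_3 + 0.3·π_4
π_3 = 0.2·π_1 + 0.2·π_2 + 0.2·π_3 + 0.3·π_4
Solving with the normalization constraint gives π = (0.3296, 0.1715, 0.2272, 0.2717).
So the stationary probability of River is 0.2717.

0.2717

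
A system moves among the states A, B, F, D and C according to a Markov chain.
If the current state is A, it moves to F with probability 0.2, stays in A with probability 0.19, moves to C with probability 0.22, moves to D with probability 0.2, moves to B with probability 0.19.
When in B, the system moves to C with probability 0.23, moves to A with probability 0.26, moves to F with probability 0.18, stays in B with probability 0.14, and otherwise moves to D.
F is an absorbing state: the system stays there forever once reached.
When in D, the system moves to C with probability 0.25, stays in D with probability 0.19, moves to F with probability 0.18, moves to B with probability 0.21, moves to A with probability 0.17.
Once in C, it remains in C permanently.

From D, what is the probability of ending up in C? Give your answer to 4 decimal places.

0.5667

Let h(s) be the probability of absorption at C starting from transient state s. Then h(C) = 1 and h(F) = 0. By first-step analysis:
h(A) = 0.19·h(A) + 0.19·h(B) + 0.2·0 + 0.2·h(D) + 0.22·1
h(B) = 0.26·h(A) + 0.14·h(B) + 0.18·0 + 0.19·h(D) + 0.23·1
h(D) = 0.17·h(A) + 0.21·h(B) + 0.18·0 + 0.19·h(D) + 0.25·1
Solving: h(A) = 0.5421, h(B) = 0.5565, h(D) = 0.5667.
Starting from D, the probability is 0.5667.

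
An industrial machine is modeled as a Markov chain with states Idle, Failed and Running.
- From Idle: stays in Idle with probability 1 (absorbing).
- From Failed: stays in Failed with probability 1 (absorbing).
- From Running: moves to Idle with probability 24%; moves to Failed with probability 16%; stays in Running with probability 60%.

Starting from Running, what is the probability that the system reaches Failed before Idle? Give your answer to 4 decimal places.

0.4000

Let h(s) be the probability of absorption at Failed starting from transient state s. Then h(Failed) = 1 and h(Idle) = 0. By first-step analysis:
h(Running) = 0.24·0 + 0.16·1 + 0.6·h(Running)
Solving: h(Running) = 0.4000.
Starting from Running, the probability is 0.4000.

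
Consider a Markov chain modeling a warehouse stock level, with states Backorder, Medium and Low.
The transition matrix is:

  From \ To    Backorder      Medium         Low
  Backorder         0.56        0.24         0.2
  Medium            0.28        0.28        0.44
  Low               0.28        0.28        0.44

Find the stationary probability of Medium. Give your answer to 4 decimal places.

Let the stationary distribution be π with π = πP and π_1 + π_2 + π_3 = 1.
π_1 = 0.56·π_1 + 0.28·π_2 + 0.28·π_3
π_2 = 0.24·π_1 + 0.28·π_2 + 0.28·π_3
Solving with the normalization constraint gives π = (0.3889, 0.2644, 0.3467).
So the stationary probability of Medium is 0.2644.

0.2644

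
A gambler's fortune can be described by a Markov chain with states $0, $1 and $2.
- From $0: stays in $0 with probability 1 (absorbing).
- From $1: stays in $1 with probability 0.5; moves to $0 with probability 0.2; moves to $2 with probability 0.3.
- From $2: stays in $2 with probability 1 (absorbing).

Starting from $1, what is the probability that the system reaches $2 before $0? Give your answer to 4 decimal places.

0.6000

Let h(s) be the probability of absorption at $2 starting from transient state s. Then h($2) = 1 and h($0) = 0. By first-step analysis:
h($1) = 0.2·0 + 0.5·h($1) + 0.3·1
Solving: h($1) = 0.6000.
Starting from $1, the probability is 0.6000.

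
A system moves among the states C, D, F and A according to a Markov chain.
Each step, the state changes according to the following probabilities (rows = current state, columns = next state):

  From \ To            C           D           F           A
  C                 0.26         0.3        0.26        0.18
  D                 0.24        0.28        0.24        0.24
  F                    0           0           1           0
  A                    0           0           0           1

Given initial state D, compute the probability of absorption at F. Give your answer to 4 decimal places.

Let h(s) be the probability of absorption at F starting from transient state s. Then h(F) = 1 and h(A) = 0. By first-step analysis:
h(C) = 0.26·h(C) + 0.3·h(D) + 0.26·1 + 0.18·0
h(D) = 0.24·h(C) + 0.28·h(D) + 0.24·1 + 0.24·0
Solving: h(C) = 0.5625, h(D) = 0.5208.
Starting from D, the probability is 0.5208.

0.5208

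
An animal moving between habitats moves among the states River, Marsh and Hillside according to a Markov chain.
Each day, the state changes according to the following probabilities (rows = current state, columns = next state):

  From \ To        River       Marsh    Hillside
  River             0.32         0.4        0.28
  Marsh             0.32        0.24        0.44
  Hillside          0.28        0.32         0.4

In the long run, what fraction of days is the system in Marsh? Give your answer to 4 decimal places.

0.3189

Let the stationary distribution be π with π = πP and π_1 + π_2 + π_3 = 1.
π_1 = 0.32·π_1 + 0.32·π_2 + 0.28·π_3
π_2 = 0.4·π_1 + 0.24·π_2 + 0.32·π_3
Solving with the normalization constraint gives π = (0.3050, 0.3189, 0.3762).
So the stationary probability of Marsh is 0.3189.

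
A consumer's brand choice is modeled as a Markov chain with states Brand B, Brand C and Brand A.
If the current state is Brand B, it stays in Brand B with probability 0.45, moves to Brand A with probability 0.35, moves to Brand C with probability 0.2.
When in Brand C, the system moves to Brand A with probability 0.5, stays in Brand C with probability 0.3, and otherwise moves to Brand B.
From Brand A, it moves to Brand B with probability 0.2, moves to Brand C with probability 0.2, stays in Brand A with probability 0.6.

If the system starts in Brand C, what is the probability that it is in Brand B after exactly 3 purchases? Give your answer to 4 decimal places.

Propagate the distribution vector 3 purchases from Brand C.
After 0 purchases: (0.0000, 1.0000, 0.0000)
After 1 purchase: (0.2000, 0.3000, 0.5000)
After 2 purchases: (0.2500, 0.2300, 0.5200)
After 3 purchases: (0.2625, 0.2230, 0.5145)
P(in Brand B after 3 purchases) = 0.2625

0.2625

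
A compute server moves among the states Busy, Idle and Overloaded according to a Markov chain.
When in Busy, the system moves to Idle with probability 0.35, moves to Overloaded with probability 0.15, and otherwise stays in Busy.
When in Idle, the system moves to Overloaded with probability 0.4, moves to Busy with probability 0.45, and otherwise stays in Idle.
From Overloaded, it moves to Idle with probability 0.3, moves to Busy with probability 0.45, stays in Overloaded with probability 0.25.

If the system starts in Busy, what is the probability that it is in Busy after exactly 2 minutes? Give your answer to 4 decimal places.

Sum over the intermediate state after 1 minute:
P = P(Busy→Busy)·P(Busy→Busy) + P(Busy→Idle)·P(Idle→Busy) + P(Busy→Overloaded)·P(Overloaded→Busy)
  = 0.5×0.5 + 0.35×0.45 + 0.15×0.45
  = 0.2500 + 0.1575 + 0.0675 = 0.4750

0.4750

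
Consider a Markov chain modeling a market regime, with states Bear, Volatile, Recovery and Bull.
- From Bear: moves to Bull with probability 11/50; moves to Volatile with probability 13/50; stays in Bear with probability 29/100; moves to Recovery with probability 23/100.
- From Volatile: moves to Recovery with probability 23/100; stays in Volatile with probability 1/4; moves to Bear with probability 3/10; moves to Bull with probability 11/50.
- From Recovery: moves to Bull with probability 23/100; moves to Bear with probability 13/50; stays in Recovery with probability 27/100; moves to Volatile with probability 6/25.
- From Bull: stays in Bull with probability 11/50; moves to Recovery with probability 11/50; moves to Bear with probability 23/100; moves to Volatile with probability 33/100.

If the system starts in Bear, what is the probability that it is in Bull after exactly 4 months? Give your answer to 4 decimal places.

0.2224

Propagate the distribution vector 4 months from Bear.
After 0 months: (1.0000, 0.0000, 0.0000, 0.0000)
After 1 month: (0.2900, 0.2600, 0.2300, 0.2200)
After 2 months: (0.2725, 0.2682, 0.2370, 0.2223)
After 3 months: (0.2722, 0.2681, 0.2373, 0.2224)
After 4 months: (0.2722, 0.2681, 0.2373, 0.2224)
P(in Bull after 4 months) = 0.2224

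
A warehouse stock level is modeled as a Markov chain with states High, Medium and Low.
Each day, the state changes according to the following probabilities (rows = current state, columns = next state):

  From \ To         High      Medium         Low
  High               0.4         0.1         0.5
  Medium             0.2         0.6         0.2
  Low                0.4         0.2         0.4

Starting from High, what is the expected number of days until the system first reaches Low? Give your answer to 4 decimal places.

Let t(s) be the expected number of days to first reach Low from state s, with t(Low) = 0. Conditioning on the first day:
t(High) = 1 + 0.4·t(High) + 0.1·t(Medium)
t(Medium) = 1 + 0.2·t(High) + 0.6·t(Medium)
Solving: t(High) = 2.2727, t(Medium) = 3.6364.
Expected days from High to Low: 2.2727.

2.2727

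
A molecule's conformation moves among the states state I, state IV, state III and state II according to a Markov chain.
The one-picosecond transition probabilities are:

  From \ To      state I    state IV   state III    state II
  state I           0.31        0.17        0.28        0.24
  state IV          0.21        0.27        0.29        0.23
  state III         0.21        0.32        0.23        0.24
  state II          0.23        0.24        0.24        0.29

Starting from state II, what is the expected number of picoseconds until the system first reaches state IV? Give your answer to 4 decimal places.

Let t(s) be the expected number of picoseconds to first reach state IV from state s, with t(state IV) = 0. Conditioning on the first picosecond:
t(state I) = 1 + 0.31·t(state I) + 0.28·t(state III) + 0.24·t(state II)
t(state III) = 1 + 0.21·t(state I) + 0.23·t(state III) + 0.24·t(state II)
t(state II) = 1 + 0.23·t(state I) + 0.24·t(state III) + 0.29·t(state II)
Solving: t(state I) = 4.4201, t(state III) = 3.7886, t(state II) = 4.1210.
Expected picoseconds from state II to state IV: 4.1210.

4.1210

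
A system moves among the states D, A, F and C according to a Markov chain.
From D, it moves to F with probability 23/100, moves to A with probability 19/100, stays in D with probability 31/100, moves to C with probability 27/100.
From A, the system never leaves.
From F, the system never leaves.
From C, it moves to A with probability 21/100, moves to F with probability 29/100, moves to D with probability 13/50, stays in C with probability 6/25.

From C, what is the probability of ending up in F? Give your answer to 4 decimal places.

Let h(s) be the probability of absorption at F starting from transient state s. Then h(F) = 1 and h(A) = 0. By first-step analysis:
h(D) = 0.31·h(D) + 0.19·0 + 0.23·1 + 0.27·h(C)
h(C) = 0.26·h(D) + 0.21·0 + 0.29·1 + 0.24·h(C)
Solving: h(D) = 0.5572, h(C) = 0.5722.
Starting from C, the probability is 0.5722.

0.5722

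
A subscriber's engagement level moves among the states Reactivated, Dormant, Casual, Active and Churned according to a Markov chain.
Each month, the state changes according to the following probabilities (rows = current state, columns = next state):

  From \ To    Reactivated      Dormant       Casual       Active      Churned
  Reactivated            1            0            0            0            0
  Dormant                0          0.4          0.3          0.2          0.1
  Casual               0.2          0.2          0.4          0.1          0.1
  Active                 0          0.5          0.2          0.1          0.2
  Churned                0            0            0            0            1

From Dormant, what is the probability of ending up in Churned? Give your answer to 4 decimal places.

Let h(s) be the probability of absorption at Churned starting from transient state s. Then h(Churned) = 1 and h(Reactivated) = 0. By first-step analysis:
h(Dormant) = 0.4·h(Dormant) + 0.3·h(Casual) + 0.2·h(Active) + 0.1·1
h(Casual) = 0.2·0 + 0.2·h(Dormant) + 0.4·h(Casual) + 0.1·h(Active) + 0.1·1
h(Active) = 0.5·h(Dormant) + 0.2·h(Casual) + 0.1·h(Active) + 0.2·1
Solving: h(Dormant) = 0.6457, h(Casual) = 0.4971, h(Active) = 0.6914.
Starting from Dormant, the probability is 0.6457.

0.6457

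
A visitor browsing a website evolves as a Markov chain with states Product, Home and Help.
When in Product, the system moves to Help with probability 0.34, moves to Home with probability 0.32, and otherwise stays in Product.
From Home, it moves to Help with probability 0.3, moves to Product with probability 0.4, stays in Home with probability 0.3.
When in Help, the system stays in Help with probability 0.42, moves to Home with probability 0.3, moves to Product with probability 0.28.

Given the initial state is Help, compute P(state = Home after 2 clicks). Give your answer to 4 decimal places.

0.3056

Sum over the intermediate state after 1 click:
P = P(Help→Product)·P(Product→Home) + P(Help→Home)·P(Home→Home) + P(Help→Help)·P(Help→Home)
  = 0.28×0.32 + 0.3×0.3 + 0.42×0.3
  = 0.0896 + 0.0900 + 0.1260 = 0.3056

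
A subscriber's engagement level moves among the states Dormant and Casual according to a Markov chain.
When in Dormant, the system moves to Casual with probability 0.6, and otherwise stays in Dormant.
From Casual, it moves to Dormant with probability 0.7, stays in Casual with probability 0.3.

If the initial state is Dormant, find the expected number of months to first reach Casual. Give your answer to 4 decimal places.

Let t(s) be the expected number of months to first reach Casual from state s, with t(Casual) = 0. Conditioning on the first month:
t(Dormant) = 1 + 0.4·t(Dormant)
Solving: t(Dormant) = 1.6667.
Expected months from Dormant to Casual: 1.6667.

1.6667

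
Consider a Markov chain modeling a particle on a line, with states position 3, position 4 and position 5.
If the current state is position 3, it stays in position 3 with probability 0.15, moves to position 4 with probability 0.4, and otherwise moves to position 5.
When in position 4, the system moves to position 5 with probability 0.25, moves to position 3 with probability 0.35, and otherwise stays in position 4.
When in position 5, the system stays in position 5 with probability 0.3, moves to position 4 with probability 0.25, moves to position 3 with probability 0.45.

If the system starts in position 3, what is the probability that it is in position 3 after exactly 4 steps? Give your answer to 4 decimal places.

0.3224

Propagate the distribution vector 4 steps from position 3.
After 0 steps: (1.0000, 0.0000, 0.0000)
After 1 step: (0.1500, 0.4000, 0.4500)
After 2 steps: (0.3650, 0.3325, 0.3025)
After 3 steps: (0.3073, 0.3546, 0.3381)
After 4 steps: (0.3224, 0.3493, 0.3284)
P(in position 3 after 4 steps) = 0.3224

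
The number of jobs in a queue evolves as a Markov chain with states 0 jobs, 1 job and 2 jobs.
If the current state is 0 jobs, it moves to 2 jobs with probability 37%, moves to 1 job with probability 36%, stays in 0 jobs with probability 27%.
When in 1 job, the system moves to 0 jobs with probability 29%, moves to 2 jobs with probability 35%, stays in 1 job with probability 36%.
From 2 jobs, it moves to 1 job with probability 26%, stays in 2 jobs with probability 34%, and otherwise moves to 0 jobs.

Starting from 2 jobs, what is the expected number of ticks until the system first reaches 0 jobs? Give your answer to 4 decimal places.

2.7158

Let t(s) be the expected number of ticks to first reach 0 jobs from state s, with t(0 jobs) = 0. Conditioning on the first tick:
t(1 job) = 1 + 0.36·t(1 job) + 0.35·t(2 jobs)
t(2 jobs) = 1 + 0.26·t(1 job) + 0.34·t(2 jobs)
Solving: t(1 job) = 3.0477, t(2 jobs) = 2.7158.
Expected ticks from 2 jobs to 0 jobs: 2.7158.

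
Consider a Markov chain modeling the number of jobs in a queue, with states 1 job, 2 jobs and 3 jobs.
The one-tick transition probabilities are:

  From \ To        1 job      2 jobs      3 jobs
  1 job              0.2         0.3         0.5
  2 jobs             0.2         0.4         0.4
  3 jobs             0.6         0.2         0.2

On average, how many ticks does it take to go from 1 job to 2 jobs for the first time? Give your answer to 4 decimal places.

Let t(s) be the expected number of ticks to first reach 2 jobs from state s, with t(2 jobs) = 0. Conditioning on the first tick:
t(1 job) = 1 + 0.2·t(1 job) + 0.5·t(3 jobs)
t(3 jobs) = 1 + 0.6·t(1 job) + 0.2·t(3 jobs)
Solving: t(1 job) = 3.8235, t(3 jobs) = 4.1176.
Expected ticks from 1 job to 2 jobs: 3.8235.

3.8235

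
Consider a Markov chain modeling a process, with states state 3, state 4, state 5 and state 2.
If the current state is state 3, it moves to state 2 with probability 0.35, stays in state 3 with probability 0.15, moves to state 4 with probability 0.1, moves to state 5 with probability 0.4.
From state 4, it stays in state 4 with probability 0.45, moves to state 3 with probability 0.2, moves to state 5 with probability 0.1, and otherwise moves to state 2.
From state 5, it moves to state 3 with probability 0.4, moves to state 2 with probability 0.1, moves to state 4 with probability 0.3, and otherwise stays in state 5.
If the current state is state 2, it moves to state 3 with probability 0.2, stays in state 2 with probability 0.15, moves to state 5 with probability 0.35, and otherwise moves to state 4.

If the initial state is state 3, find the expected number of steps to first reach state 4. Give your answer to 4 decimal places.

4.7703

Let t(s) be the expected number of steps to first reach state 4 from state s, with t(state 4) = 0. Conditioning on the first step:
t(state 3) = 1 + 0.15·t(state 3) + 0.4·t(state 5) + 0.35·t(state 2)
t(state 5) = 1 + 0.4·t(state 3) + 0.2·t(state 5) + 0.1·t(state 2)
t(state 2) = 1 + 0.2·t(state 3) + 0.35·t(state 5) + 0.15·t(state 2)
Solving: t(state 3) = 4.7703, t(state 5) = 4.1353, t(state 2) = 4.0017.
Expected steps from state 3 to state 4: 4.7703.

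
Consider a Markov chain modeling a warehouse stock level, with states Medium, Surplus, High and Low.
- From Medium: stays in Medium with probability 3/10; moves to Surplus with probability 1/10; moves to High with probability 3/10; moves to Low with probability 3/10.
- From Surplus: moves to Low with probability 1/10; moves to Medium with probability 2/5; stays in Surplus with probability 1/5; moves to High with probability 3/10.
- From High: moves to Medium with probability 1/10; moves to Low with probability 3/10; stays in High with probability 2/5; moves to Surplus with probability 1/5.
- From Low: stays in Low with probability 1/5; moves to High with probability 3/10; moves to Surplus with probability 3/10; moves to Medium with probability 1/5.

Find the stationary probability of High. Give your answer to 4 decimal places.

0.3333

Let the stationary distribution be π with π = πP and π_1 + π_2 + π_3 + π_4 = 1.
π_1 = 0.3·π_1 + 0.4·π_2 + 0.1·π_3 + 0.2·π_4
π_2 = 0.1·π_1 + 0.2·π_2 + 0.2·π_3 + 0.3·π_4
π_3 = 0.3·π_1 + 0.3·π_2 + 0.4·π_3 + 0.3·π_4
Solving with the normalization constraint gives π = (0.2298, 0.2006, 0.3333, 0.2362).
So the stationary probability of High is 0.3333.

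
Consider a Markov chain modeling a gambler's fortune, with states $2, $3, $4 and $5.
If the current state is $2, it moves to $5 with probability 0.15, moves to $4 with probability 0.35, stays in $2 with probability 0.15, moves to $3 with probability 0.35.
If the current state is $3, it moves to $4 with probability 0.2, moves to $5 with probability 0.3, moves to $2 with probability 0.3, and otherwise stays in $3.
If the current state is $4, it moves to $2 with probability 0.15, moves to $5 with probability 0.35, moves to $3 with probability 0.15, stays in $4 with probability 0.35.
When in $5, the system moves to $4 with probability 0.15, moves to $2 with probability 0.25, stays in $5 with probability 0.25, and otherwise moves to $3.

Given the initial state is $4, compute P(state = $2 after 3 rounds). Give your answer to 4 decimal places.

0.2164

Propagate the distribution vector 3 rounds from $4.
After 0 rounds: (0.0000, 0.0000, 1.0000, 0.0000)
After 1 round: (0.1500, 0.1500, 0.3500, 0.3500)
After 2 rounds: (0.2075, 0.2575, 0.2575, 0.2775)
After 3 rounds: (0.2164, 0.2599, 0.2559, 0.2679)
P(in $2 after 3 rounds) = 0.2164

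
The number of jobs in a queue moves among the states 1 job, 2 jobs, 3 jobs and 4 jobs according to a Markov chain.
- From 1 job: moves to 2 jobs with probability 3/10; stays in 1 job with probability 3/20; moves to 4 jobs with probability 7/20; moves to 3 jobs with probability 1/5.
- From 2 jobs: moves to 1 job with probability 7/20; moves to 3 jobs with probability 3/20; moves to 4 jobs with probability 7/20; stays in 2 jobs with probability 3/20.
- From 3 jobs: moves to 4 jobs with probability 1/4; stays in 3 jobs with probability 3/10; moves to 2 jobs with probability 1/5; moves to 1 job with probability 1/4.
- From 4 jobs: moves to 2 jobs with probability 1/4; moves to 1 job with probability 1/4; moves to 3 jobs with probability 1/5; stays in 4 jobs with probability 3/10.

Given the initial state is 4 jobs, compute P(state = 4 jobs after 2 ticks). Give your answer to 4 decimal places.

0.3150

Propagate the distribution vector 2 ticks from 4 jobs.
After 0 ticks: (0.0000, 0.0000, 0.0000, 1.0000)
After 1 tick: (0.2500, 0.2500, 0.2000, 0.3000)
After 2 ticks: (0.2500, 0.2275, 0.2075, 0.3150)
P(in 4 jobs after 2 ticks) = 0.3150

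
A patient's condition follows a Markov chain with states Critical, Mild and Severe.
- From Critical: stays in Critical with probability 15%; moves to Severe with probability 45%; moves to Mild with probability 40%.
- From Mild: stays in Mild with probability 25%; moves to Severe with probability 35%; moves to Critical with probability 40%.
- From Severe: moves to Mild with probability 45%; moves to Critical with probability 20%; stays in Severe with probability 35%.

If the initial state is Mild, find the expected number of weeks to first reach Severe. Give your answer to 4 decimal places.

2.6178

Let t(s) be the expected number of weeks to first reach Severe from state s, with t(Severe) = 0. Conditioning on the first week:
t(Critical) = 1 + 0.15·t(Critical) + 0.4·t(Mild)
t(Mild) = 1 + 0.4·t(Critical) + 0.25·t(Mild)
Solving: t(Critical) = 2.4084, t(Mild) = 2.6178.
Expected weeks from Mild to Severe: 2.6178.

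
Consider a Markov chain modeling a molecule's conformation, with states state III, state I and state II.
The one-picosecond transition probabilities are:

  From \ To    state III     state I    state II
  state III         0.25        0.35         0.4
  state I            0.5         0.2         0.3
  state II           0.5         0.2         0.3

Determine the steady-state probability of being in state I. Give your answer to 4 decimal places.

Let the stationary distribution be π with π = πP and π_1 + π_2 + π_3 = 1.
π_1 = 0.25·π_1 + 0.5·π_2 + 0.5·π_3
π_2 = 0.35·π_1 + 0.2·π_2 + 0.2·π_3
Solving with the normalization constraint gives π = (0.4000, 0.2600, 0.3400).
So the stationary probability of state I is 0.2600.

0.2600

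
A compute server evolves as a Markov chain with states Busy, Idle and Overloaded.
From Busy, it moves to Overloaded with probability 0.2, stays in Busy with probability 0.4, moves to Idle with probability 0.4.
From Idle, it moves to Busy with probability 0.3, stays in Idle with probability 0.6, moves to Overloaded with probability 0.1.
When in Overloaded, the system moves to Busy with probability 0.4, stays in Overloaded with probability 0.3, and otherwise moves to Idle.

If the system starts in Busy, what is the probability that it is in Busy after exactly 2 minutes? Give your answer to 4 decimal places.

Sum over the intermediate state after 1 minute:
P = P(Busy→Busy)·P(Busy→Busy) + P(Busy→Idle)·P(Idle→Busy) + P(Busy→Overloaded)·P(Overloaded→Busy)
  = 0.4×0.4 + 0.4×0.3 + 0.2×0.4
  = 0.1600 + 0.1200 + 0.0800 = 0.3600

0.3600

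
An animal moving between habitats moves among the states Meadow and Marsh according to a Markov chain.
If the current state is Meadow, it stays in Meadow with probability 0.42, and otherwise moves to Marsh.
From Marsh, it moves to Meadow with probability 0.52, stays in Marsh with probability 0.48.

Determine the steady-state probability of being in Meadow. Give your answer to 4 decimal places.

0.4727

Let the stationary distribution be π with π = πP and π_1 + π_2 = 1.
π_1 = 0.42·π_1 + 0.52·π_2
Solving with the normalization constraint gives π = (0.4727, 0.5273).
So the stationary probability of Meadow is 0.4727.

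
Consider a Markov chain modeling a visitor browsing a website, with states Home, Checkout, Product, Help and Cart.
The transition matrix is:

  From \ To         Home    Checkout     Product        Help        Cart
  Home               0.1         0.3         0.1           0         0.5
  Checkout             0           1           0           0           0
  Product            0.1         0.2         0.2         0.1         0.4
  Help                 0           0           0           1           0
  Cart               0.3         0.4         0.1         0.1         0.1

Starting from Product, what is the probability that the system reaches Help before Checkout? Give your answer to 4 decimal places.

0.2296

Let h(s) be the probability of absorption at Help starting from transient state s. Then h(Help) = 1 and h(Checkout) = 0. By first-step analysis:
h(Home) = 0.1·h(Home) + 0.3·0 + 0.1·h(Product) + 0.5·h(Cart)
h(Product) = 0.1·h(Home) + 0.2·0 + 0.2·h(Product) + 0.1·1 + 0.4·h(Cart)
h(Cart) = 0.3·h(Home) + 0.4·0 + 0.1·h(Product) + 0.1·1 + 0.1·h(Cart)
Solving: h(Home) = 0.1245, h(Product) = 0.2296, h(Cart) = 0.1781.
Starting from Product, the probability is 0.2296.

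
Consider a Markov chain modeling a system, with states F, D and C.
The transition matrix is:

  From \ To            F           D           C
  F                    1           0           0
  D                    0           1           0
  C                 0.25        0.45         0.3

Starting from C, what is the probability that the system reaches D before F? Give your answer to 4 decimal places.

0.6429

Let h(s) be the probability of absorption at D starting from transient state s. Then h(D) = 1 and h(F) = 0. By first-step analysis:
h(C) = 0.25·0 + 0.45·1 + 0.3·h(C)
Solving: h(C) = 0.6429.
Starting from C, the probability is 0.6429.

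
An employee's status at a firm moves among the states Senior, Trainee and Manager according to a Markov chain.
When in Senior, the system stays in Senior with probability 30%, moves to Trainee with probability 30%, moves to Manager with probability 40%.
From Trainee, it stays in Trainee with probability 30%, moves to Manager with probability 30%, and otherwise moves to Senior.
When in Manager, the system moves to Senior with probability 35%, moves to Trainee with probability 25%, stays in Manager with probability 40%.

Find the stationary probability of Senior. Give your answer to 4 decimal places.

0.3467

Let the stationary distribution be π with π = πP and π_1 + π_2 + π_3 = 1.
π_1 = 0.3·π_1 + 0.4·π_2 + 0.35·π_3
π_2 = 0.3·π_1 + 0.3·π_2 + 0.25·π_3
Solving with the normalization constraint gives π = (0.3467, 0.2814, 0.3719).
So the stationary probability of Senior is 0.3467.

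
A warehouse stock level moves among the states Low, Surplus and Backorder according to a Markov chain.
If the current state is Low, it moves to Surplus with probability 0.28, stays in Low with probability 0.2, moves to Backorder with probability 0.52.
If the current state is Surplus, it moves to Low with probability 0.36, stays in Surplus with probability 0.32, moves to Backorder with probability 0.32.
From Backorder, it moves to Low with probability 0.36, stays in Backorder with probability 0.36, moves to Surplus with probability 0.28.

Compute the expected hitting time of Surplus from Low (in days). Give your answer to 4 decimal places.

Let t(s) be the expected number of days to first reach Surplus from state s, with t(Surplus) = 0. Conditioning on the first day:
t(Low) = 1 + 0.2·t(Low) + 0.52·t(Backorder)
t(Backorder) = 1 + 0.36·t(Low) + 0.36·t(Backorder)
Solving: t(Low) = 3.5714, t(Backorder) = 3.5714.
Expected days from Low to Surplus: 3.5714.

3.5714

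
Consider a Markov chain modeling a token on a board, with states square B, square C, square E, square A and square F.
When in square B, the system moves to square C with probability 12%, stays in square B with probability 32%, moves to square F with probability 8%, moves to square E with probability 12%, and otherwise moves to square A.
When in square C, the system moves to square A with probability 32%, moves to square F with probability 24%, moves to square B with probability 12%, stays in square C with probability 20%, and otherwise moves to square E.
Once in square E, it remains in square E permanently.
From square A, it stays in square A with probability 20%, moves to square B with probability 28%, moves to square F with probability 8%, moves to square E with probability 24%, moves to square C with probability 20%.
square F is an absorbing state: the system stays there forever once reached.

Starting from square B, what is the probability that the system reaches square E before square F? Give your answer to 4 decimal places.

0.5984

Let h(s) be the probability of absorption at square E starting from transient state s. Then h(square E) = 1 and h(square F) = 0. By first-step analysis:
h(square B) = 0.32·h(square B) + 0.12·h(square C) + 0.12·1 + 0.36·h(square A) + 0.08·0
h(square C) = 0.12·h(square B) + 0.2·h(square C) + 0.12·1 + 0.32·h(square A) + 0.24·0
h(square A) = 0.28·h(square B) + 0.2·h(square C) + 0.24·1 + 0.2·h(square A) + 0.08·0
Solving: h(square B) = 0.5984, h(square C) = 0.4928, h(square A) = 0.6326.
Starting from square B, the probability is 0.5984.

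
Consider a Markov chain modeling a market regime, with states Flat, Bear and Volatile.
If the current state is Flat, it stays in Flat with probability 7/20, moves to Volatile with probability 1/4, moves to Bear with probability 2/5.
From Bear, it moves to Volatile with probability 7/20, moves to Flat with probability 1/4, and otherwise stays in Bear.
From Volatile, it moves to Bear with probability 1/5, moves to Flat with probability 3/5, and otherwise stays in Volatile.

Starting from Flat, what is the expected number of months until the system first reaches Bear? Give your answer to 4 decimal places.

2.8378

Let t(s) be the expected number of months to first reach Bear from state s, with t(Bear) = 0. Conditioning on the first month:
t(Flat) = 1 + 0.35·t(Flat) + 0.25·t(Volatile)
t(Volatile) = 1 + 0.6·t(Flat) + 0.2·t(Volatile)
Solving: t(Flat) = 2.8378, t(Volatile) = 3.3784.
Expected months from Flat to Bear: 2.8378.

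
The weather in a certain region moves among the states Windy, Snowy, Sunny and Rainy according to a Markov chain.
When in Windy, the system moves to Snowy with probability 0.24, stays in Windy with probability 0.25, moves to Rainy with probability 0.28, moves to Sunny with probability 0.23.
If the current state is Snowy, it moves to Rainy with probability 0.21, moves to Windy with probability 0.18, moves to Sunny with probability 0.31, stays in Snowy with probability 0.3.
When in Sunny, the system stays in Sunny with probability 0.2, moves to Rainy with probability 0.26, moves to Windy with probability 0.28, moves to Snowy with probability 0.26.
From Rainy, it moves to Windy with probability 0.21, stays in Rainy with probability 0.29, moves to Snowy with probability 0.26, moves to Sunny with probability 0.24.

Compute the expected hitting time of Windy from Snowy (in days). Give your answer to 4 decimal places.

4.6800

Let t(s) be the expected number of days to first reach Windy from state s, with t(Windy) = 0. Conditioning on the first day:
t(Snowy) = 1 + 0.3·t(Snowy) + 0.31·t(Sunny) + 0.21·t(Rainy)
t(Sunny) = 1 + 0.26·t(Snowy) + 0.2·t(Sunny) + 0.26·t(Rainy)
t(Rainy) = 1 + 0.26·t(Snowy) + 0.24·t(Sunny) + 0.29·t(Rainy)
Solving: t(Snowy) = 4.6800, t(Sunny) = 4.2529, t(Rainy) = 4.5599.
Expected days from Snowy to Windy: 4.6800.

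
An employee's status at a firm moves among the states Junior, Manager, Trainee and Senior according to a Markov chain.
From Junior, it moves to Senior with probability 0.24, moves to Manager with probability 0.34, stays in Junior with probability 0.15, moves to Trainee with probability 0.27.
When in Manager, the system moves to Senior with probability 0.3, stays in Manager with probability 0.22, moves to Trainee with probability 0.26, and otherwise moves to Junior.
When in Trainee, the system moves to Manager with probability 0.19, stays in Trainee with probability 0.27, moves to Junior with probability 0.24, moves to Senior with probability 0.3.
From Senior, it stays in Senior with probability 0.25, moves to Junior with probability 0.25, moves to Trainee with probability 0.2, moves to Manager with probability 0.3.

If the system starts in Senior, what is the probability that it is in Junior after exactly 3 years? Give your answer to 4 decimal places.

Propagate the distribution vector 3 years from Senior.
After 0 years: (0.0000, 0.0000, 0.0000, 1.0000)
After 1 year: (0.2500, 0.3000, 0.2000, 0.2500)
After 2 years: (0.2140, 0.2640, 0.2495, 0.2725)
After 3 years: (0.2182, 0.2600, 0.2483, 0.2735)
P(in Junior after 3 years) = 0.2182

0.2182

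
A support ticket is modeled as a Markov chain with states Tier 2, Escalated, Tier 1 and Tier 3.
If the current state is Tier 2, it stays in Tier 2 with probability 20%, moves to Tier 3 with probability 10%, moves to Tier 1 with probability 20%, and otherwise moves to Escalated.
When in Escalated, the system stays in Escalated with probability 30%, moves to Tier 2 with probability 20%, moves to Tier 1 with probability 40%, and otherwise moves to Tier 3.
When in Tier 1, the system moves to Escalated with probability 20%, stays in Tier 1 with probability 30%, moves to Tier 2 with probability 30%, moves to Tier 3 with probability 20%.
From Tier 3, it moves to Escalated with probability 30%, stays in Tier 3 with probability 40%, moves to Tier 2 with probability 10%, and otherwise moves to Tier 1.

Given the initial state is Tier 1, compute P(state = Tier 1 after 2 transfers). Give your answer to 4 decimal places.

0.2700

Propagate the distribution vector 2 transfers from Tier 1.
After 0 transfers: (0.0000, 0.0000, 1.0000, 0.0000)
After 1 transfer: (0.3000, 0.2000, 0.3000, 0.2000)
After 2 transfers: (0.2100, 0.3300, 0.2700, 0.1900)
P(in Tier 1 after 2 transfers) = 0.2700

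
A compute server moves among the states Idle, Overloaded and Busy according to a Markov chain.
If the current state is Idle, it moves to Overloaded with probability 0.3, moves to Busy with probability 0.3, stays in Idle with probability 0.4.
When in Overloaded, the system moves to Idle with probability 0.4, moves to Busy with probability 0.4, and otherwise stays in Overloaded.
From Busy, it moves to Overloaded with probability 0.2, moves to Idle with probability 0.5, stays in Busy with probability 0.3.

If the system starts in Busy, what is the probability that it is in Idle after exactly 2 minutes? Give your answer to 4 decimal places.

Sum over the intermediate state after 1 minute:
P = P(Busy→Idle)·P(Idle→Idle) + P(Busy→Overloaded)·P(Overloaded→Idle) + P(Busy→Busy)·P(Busy→Idle)
  = 0.5×0.4 + 0.2×0.4 + 0.3×0.5
  = 0.2000 + 0.0800 + 0.1500 = 0.4300

0.4300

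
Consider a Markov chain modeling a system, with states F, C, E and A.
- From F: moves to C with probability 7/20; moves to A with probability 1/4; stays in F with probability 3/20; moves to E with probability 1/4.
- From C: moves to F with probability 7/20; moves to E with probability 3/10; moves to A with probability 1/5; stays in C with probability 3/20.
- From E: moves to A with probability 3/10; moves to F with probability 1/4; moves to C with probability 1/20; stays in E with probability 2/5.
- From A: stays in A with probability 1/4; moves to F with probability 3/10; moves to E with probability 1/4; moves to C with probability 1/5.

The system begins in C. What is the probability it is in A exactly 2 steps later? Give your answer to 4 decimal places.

Propagate the distribution vector 2 steps from C.
After 0 steps: (0.0000, 1.0000, 0.0000, 0.0000)
After 1 step: (0.3500, 0.1500, 0.3000, 0.2000)
After 2 steps: (0.2400, 0.2000, 0.3025, 0.2575)
P(in A after 2 steps) = 0.2575

0.2575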